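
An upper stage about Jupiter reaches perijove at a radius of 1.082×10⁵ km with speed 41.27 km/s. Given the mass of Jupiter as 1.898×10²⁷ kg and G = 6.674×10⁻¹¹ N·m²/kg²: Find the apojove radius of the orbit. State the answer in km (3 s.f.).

apojove radius ≈ 2.89×10⁵ km

μ = GM = 6.674×10⁻¹¹ × 1.898×10²⁷ = 1.267×10¹⁷ m³/s².
r_p = 1.082×10⁸ m.
Specific energy ε = v²/2 − μ/r = -3.191×10⁸ J/kg, so a = −μ/(2ε) = 1.985×10⁸ m.
The apsides satisfy r_p + r_a = 2a, so the apojove radius is 2a − r_p = 2.887×10⁸ m = 2.8874×10⁵ km.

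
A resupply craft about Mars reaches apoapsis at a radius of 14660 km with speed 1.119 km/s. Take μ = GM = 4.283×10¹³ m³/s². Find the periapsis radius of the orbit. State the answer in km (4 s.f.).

r_a = 1.466×10⁷ m.
Specific energy ε = v²/2 − μ/r = -2.295×10⁶ J/kg, so a = −μ/(2ε) = 9.329×10⁶ m.
The apsides satisfy r_p + r_a = 2a, so the periapsis radius is 2a − r_a = 3.998×10⁶ m = 3998.4 km.

periapsis radius ≈ 3998 km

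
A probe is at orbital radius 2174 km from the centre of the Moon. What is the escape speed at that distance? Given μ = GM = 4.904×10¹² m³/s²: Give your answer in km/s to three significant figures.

v_esc ≈ 2.12 km/s

r = 2174 km = 2.174×10⁶ m.
Escape speed v_esc = √(2μ/r) = √(2 × 4.904×10¹² / 2.174×10⁶) = √(4.511×10⁶) = 2124 m/s.
= 2.124 km/s.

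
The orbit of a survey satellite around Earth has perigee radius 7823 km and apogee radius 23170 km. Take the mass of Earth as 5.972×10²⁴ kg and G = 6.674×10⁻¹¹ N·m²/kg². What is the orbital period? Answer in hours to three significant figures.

μ = GM = 6.674×10⁻¹¹ × 5.972×10²⁴ = 3.986×10¹⁴ m³/s².
Semi-major axis a = (r_p + r_a)/2 = (7823.0 + 23170)/2 = 15496 km = 1.550×10⁷ m.
By Kepler's third law T = 2π√(a³/μ) = 2π × 3.056×10³ = 1.920×10⁴ s.
= 5.333 hours.

T ≈ 5.33 hours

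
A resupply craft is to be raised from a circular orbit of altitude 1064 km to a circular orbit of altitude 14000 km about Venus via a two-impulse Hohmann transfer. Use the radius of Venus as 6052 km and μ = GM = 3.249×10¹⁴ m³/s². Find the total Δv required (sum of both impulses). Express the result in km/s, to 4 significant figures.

r₁ = 6052 + 1064 = 7116.0 km = 7.1160×10⁶ m.
r₂ = 6052 + 14000 = 20052 km = 2.0052×10⁷ m.
Transfer ellipse a_t = (r₁ + r₂)/2 = 1.358×10⁷ m.
At r₁: circular v_c1 = √(μ/r₁) = 6757 m/s; transfer-periapsis v_p = √[μ(2/r₁ − 1/a_t)] = 8210 m/s.
Δv₁ = v_p − v_c1 = 1453 m/s.
At r₂: circular v_c2 = √(μ/r₂) = 4025 m/s; transfer-apoapsis v_a = √[μ(2/r₂ − 1/a_t)] = 2913 m/s.
Δv₂ = v_c2 − v_a = 1112 m/s.
Total Δv = Δv₁ + Δv₂ = 2564 m/s = 2.564 km/s.

Δv_total ≈ 2.564 km/s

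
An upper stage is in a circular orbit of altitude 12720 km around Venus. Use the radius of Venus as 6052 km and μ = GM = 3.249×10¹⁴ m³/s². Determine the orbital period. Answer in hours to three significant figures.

r = 6052 + 12720 = 18772 km = 1.8772×10⁷ m.
Kepler's third law: T = 2π√(r³/μ) = 2π√((1.877×10⁷)³ / 3.249×10¹⁴).
r³/μ = 2.036×10⁷ s², so T = 2π × 4.512×10³ = 2.835×10⁴ s.
Converting: 2.835×10⁴ s ÷ 3600 = 7.875 hours.

T ≈ 7.88 hours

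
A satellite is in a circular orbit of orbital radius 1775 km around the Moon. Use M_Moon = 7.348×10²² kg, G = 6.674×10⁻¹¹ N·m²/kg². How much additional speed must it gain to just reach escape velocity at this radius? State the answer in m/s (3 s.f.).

μ = GM = 6.674×10⁻¹¹ × 7.348×10²² = 4.904×10¹² m³/s².
r = 1775 km = 1.775×10⁶ m.
Circular speed v_c = √(μ/r) = 1662 m/s.
Escape speed v_esc = √(2μ/r) = √2 × v_c = 2351 m/s.
Δv = v_esc − v_c = 688.5 m/s.

Δv ≈ 688 m/s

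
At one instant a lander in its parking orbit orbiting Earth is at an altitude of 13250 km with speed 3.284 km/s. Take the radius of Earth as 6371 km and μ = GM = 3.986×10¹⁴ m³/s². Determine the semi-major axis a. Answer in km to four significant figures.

r = 6371 + 13250 = 19621 km = 1.962×10⁷ m.
Specific orbital energy ε = v²/2 − μ/r = (3284)²/2 − 3.986×10¹⁴/1.962×10⁷ = -1.492×10⁷ J/kg.
Since ε = −μ/(2a), a = −μ/(2ε) = 1.336×10⁷ m = 13356 km.

a ≈ 13360 km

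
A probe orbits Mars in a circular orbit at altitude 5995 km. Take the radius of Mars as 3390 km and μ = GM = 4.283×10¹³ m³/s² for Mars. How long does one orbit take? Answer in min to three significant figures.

T ≈ 460 min

r = 3390 + 5995 = 9385.0 km = 9.3850×10⁶ m.
Kepler's third law: T = 2π√(r³/μ) = 2π√((9.385×10⁶)³ / 4.283×10¹³).
r³/μ = 1.930×10⁷ s², so T = 2π × 4.393×10³ = 2.760×10⁴ s.
Converting: 2.760×10⁴ s ÷ 60.00 = 460.1 min.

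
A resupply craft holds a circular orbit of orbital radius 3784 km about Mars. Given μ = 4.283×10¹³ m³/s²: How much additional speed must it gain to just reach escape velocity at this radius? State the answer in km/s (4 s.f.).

r = 3784 km = 3.784×10⁶ m.
Circular speed v_c = √(μ/r) = 3364 m/s.
Escape speed v_esc = √(2μ/r) = √2 × v_c = 4758 m/s.
Δv = v_esc − v_c = 1394 m/s = 1.394 km/s.

Δv ≈ 1.394 km/s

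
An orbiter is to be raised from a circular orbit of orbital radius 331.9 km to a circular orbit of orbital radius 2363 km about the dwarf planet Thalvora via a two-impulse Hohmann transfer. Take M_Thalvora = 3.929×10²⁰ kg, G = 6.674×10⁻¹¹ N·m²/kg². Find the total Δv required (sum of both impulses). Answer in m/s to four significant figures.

Δv_total ≈ 144.2 m/s

μ = GM = 6.674×10⁻¹¹ × 3.929×10²⁰ = 2.622×10¹⁰ m³/s².
r₁ = 331.9 km = 3.319×10⁵ m.
r₂ = 2363 km = 2.363×10⁶ m.
Transfer ellipse a_t = (r₁ + r₂)/2 = 1.347×10⁶ m.
At r₁: circular v_c1 = √(μ/r₁) = 281.1 m/s; transfer-periapsis v_p = √[μ(2/r₁ − 1/a_t)] = 372.2 m/s.
Δv₁ = v_p − v_c1 = 91.15 m/s.
At r₂: circular v_c2 = √(μ/r₂) = 105.3 m/s; transfer-apoapsis v_a = √[μ(2/r₂ − 1/a_t)] = 52.28 m/s.
Δv₂ = v_c2 − v_a = 53.06 m/s.
Total Δv = Δv₁ + Δv₂ = 144.2 m/s.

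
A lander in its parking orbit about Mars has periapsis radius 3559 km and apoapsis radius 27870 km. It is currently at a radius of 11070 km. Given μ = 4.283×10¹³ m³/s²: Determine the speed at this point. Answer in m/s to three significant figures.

Semi-major axis a = (r_p + r_a)/2 = 15714 km = 1.571×10⁷ m.
Vis-viva: v² = μ(2/r − 1/a) = 4.283×10¹³ × (1.807×10⁻⁷ − 6.364×10⁻⁸) = 5.013×10⁶ m²/s².
v = 2239 m/s.

v ≈ 2240 m/s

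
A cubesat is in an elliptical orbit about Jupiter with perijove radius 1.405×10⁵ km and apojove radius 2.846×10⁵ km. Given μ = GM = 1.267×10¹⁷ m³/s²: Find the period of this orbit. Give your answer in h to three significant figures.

T ≈ 15.2 h

Semi-major axis a = (r_p + r_a)/2 = (1.4050×10⁵ + 2.8460×10⁵)/2 = 2.1255×10⁵ km = 2.126×10⁸ m.
By Kepler's third law T = 2π√(a³/μ) = 2π × 8.706×10³ = 5.470×10⁴ s.
= 15.19 h.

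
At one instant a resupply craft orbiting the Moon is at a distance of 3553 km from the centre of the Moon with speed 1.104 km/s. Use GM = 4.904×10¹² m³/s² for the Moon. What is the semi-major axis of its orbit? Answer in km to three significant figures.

a ≈ 3180 km

r = 3.553×10⁶ m.
Vis-viva rearranged: 1/a = 2/r − v²/μ = 5.629×10⁻⁷ − 2.485×10⁻⁷ = 3.144×10⁻⁷ m⁻¹.
a = 3.181×10⁶ m = 3181.0 km.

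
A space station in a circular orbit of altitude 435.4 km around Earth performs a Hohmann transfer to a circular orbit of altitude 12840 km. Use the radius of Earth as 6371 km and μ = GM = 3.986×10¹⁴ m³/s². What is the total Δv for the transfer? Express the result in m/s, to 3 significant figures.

r₁ = 6371 + 435.4 = 6806.4 km = 6.8064×10⁶ m.
r₂ = 6371 + 12840 = 19211 km = 1.9211×10⁷ m.
Transfer ellipse a_t = (r₁ + r₂)/2 = 1.301×10⁷ m.
At r₁: circular v_c1 = √(μ/r₁) = 7653 m/s; transfer-perigee v_p = √[μ(2/r₁ − 1/a_t)] = 9300 m/s.
Δv₁ = v_p − v_c1 = 1647 m/s.
At r₂: circular v_c2 = √(μ/r₂) = 4555 m/s; transfer-apogee v_a = √[μ(2/r₂ − 1/a_t)] = 3295 m/s.
Δv₂ = v_c2 − v_a = 1260 m/s.
Total Δv = Δv₁ + Δv₂ = 2907 m/s.

Δv_total ≈ 2910 m/s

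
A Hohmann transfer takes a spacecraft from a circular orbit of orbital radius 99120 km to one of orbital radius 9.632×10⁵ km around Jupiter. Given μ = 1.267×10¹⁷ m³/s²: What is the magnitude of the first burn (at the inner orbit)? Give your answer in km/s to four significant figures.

r₁ = 99120 km = 9.912×10⁷ m.
r₂ = 9.632×10⁵ km = 9.632×10⁸ m.
Transfer ellipse a_t = (r₁ + r₂)/2 = 5.312×10⁸ m.
At r₁: circular v_c1 = √(μ/r₁) = 35750 m/s; transfer-perijove v_p = √[μ(2/r₁ − 1/a_t)] = 48150 m/s.
Δv₁ = v_p − v_c1 = 12390 m/s.
= 12.39 km/s.

Δv ≈ 12.39 km/s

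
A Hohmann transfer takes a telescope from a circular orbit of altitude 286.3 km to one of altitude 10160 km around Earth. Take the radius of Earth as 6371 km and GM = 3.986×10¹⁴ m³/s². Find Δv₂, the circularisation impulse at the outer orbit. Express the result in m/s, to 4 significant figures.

r₁ = 6371 + 286.3 = 6657.3 km = 6.6573×10⁶ m.
r₂ = 6371 + 10160 = 16531 km = 1.6531×10⁷ m.
Transfer ellipse a_t = (r₁ + r₂)/2 = 1.159×10⁷ m.
At r₁: circular v_c1 = √(μ/r₁) = 7738 m/s; transfer-perigee v_p = √[μ(2/r₁ − 1/a_t)] = 9240 m/s.
At r₂: circular v_c2 = √(μ/r₂) = 4910 m/s; transfer-apogee v_a = √[μ(2/r₂ − 1/a_t)] = 3721 m/s.
Δv₂ = v_c2 − v_a = 1190 m/s.

Δv ≈ 1190 m/s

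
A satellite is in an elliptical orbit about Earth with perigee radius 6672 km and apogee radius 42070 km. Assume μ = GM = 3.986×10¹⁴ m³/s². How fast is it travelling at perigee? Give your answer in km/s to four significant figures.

Semi-major axis a = (r_p + r_a)/2 = 24371 km = 2.437×10⁷ m.
Vis-viva: v² = μ(2/r − 1/a) = 3.986×10¹⁴ × (2.998×10⁻⁷ − 4.103×10⁻⁸) = 1.031×10⁸ m²/s².
v = 10160 m/s = 10.16 km/s.

v ≈ 10.16 km/s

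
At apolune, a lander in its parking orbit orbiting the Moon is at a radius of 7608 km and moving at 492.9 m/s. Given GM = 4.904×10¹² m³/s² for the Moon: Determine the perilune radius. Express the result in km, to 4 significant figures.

r_a = 7.608×10⁶ m.
Specific energy ε = v²/2 − μ/r = -5.231×10⁵ J/kg, so a = −μ/(2ε) = 4.687×10⁶ m.
The apsides satisfy r_p + r_a = 2a, so the perilune radius is 2a − r_a = 1.767×10⁶ m = 1766.7 km.

perilune radius ≈ 1767 km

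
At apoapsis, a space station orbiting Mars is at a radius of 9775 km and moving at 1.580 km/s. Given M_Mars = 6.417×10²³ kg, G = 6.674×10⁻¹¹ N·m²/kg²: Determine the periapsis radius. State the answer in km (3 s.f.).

μ = GM = 6.674×10⁻¹¹ × 6.417×10²³ = 4.283×10¹³ m³/s².
r_a = 9.775×10⁶ m.
Specific energy ε = v²/2 − μ/r = -3.133×10⁶ J/kg, so a = −μ/(2ε) = 6.835×10⁶ m.
The apsides satisfy r_p + r_a = 2a, so the periapsis radius is 2a − r_a = 3.894×10⁶ m = 3894.3 km.

periapsis radius ≈ 3890 km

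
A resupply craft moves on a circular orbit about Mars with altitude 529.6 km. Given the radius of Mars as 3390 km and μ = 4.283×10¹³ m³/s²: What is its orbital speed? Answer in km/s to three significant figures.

r = 3390 + 529.6 = 3919.6 km = 3.9196×10⁶ m.
For a circular orbit v = √(μ/r) = √(4.283×10¹³ / 3.920×10⁶) = √(1.093×10⁷) = 3306 m/s.
That is 3.306 km/s.

v ≈ 3.31 km/s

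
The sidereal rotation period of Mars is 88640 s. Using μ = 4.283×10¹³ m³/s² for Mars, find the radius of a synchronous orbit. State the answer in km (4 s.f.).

A synchronous orbit has period T, so by Kepler's third law a = (μT²/4π²)^(1/3).
μT²/4π² = 4.283×10¹³ × (8.864×10⁴)² / 39.48 = 8.524×10²¹ m³.
a = 2.043×10⁷ m = 20428 km.

r_sync ≈ 20430 km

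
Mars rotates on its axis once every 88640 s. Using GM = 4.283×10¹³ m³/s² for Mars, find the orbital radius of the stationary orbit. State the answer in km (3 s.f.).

r_sync ≈ 20400 km

A synchronous orbit has period T, so by Kepler's third law a = (μT²/4π²)^(1/3).
μT²/4π² = 4.283×10¹³ × (8.864×10⁴)² / 39.48 = 8.524×10²¹ m³.
a = 2.043×10⁷ m = 20428 km.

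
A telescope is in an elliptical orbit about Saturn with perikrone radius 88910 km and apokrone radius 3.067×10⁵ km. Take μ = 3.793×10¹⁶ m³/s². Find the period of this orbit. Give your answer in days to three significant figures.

T ≈ 1.04 days

Semi-major axis a = (r_p + r_a)/2 = (88910 + 3.0670×10⁵)/2 = 1.9780×10⁵ km = 1.978×10⁸ m.
By Kepler's third law T = 2π√(a³/μ) = 2π × 1.428×10⁴ = 8.975×10⁴ s.
= 1.039 days.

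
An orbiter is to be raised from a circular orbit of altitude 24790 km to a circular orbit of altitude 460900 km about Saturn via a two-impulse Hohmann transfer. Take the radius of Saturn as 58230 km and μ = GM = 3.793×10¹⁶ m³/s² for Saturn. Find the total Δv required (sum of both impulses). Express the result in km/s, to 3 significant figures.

r₁ = 58230 + 24790 = 83020 km = 8.3020×10⁷ m.
r₂ = 58230 + 460900 = 519130 km = 5.1913×10⁸ m.
Transfer ellipse a_t = (r₁ + r₂)/2 = 3.011×10⁸ m.
At r₁: circular v_c1 = √(μ/r₁) = 21370 m/s; transfer-perikrone v_p = √[μ(2/r₁ − 1/a_t)] = 28070 m/s.
Δv₁ = v_p − v_c1 = 6693 m/s.
At r₂: circular v_c2 = √(μ/r₂) = 8548 m/s; transfer-apokrone v_a = √[μ(2/r₂ − 1/a_t)] = 4489 m/s.
Δv₂ = v_c2 − v_a = 4059 m/s.
Total Δv = Δv₁ + Δv₂ = 10750 m/s = 10.75 km/s.

Δv_total ≈ 10.8 km/s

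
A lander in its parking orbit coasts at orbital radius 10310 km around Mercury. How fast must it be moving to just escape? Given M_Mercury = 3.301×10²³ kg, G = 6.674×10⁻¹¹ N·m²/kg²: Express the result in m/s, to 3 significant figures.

μ = GM = 6.674×10⁻¹¹ × 3.301×10²³ = 2.203×10¹³ m³/s².
r = 10310 km = 1.031×10⁷ m.
Escape speed v_esc = √(2μ/r) = √(2 × 2.203×10¹³ / 1.031×10⁷) = √(4.274×10⁶) = 2067 m/s.

v_esc ≈ 2070 m/s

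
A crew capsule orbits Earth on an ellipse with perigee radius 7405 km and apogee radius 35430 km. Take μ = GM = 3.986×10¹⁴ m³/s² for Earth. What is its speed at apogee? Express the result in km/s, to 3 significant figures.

v ≈ 1.97 km/s

Semi-major axis a = (r_p + r_a)/2 = 21418 km = 2.142×10⁷ m.
Vis-viva: v² = μ(2/r − 1/a) = 3.986×10¹⁴ × (5.645×10⁻⁸ − 4.669×10⁻⁸) = 3.890×10⁶ m²/s².
v = 1972 m/s = 1.972 km/s.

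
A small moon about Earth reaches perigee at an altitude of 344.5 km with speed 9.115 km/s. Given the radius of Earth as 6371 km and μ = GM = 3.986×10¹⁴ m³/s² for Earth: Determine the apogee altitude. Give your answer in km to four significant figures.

apogee altitude ≈ 9290 km

r_p = 6371 + 344.5 = 6715.5 km = 6.716×10⁶ m.
Specific energy ε = v²/2 − μ/r = -1.781×10⁷ J/kg, so a = −μ/(2ε) = 1.119×10⁷ m.
The apsides satisfy r_p + r_a = 2a, so the apogee radius is 2a − r_p = 1.566×10⁷ m = 15661 km.
Apogee altitude = 15661 − 6371 = 9289.6 km.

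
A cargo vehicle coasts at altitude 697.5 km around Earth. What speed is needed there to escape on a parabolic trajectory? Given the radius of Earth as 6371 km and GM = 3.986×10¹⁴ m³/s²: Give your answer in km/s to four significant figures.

v_esc ≈ 10.62 km/s

r = 6371 + 697.5 = 7068.5 km = 7.0685×10⁶ m.
Escape speed v_esc = √(2μ/r) = √(2 × 3.986×10¹⁴ / 7.068×10⁶) = √(1.128×10⁸) = 10620 m/s.
= 10.62 km/s.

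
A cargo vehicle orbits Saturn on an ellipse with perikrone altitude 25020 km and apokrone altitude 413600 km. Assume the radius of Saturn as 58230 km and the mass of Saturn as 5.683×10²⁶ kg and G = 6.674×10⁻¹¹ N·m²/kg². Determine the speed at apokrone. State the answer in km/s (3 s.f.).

μ = GM = 6.674×10⁻¹¹ × 5.683×10²⁶ = 3.793×10¹⁶ m³/s².
r_p = 58230 + 25020 = 83250 km = 8.3250×10⁷ m.
r_a = 58230 + 413600 = 471830 km = 4.7183×10⁸ m.
Semi-major axis a = (r_p + r_a)/2 = 2.7754×10⁵ km = 2.775×10⁸ m.
Vis-viva: v² = μ(2/r − 1/a) = 3.793×10¹⁶ × (4.239×10⁻⁹ − 3.603×10⁻⁹) = 2.411×10⁷ m²/s².
v = 4910 m/s = 4.910 km/s.

v ≈ 4.91 km/s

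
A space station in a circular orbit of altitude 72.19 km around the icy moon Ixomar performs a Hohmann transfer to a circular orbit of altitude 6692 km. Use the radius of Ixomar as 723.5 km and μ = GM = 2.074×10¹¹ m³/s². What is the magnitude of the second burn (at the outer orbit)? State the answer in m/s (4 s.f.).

Δv ≈ 93.61 m/s

r₁ = 723.5 + 72.19 = 795.69 km = 7.9569×10⁵ m.
r₂ = 723.5 + 6692 = 7415.5 km = 7.4155×10⁶ m.
Transfer ellipse a_t = (r₁ + r₂)/2 = 4.106×10⁶ m.
At r₁: circular v_c1 = √(μ/r₁) = 510.5 m/s; transfer-periapsis v_p = √[μ(2/r₁ − 1/a_t)] = 686.1 m/s.
At r₂: circular v_c2 = √(μ/r₂) = 167.2 m/s; transfer-apoapsis v_a = √[μ(2/r₂ − 1/a_t)] = 73.62 m/s.
Δv₂ = v_c2 − v_a = 93.61 m/s.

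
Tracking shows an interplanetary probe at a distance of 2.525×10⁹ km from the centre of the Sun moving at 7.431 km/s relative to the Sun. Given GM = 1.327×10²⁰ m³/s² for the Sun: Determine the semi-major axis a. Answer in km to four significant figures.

a ≈ 2.660×10⁹ km

r = 2.525×10¹² m.
Vis-viva rearranged: 1/a = 2/r − v²/μ = 7.921×10⁻¹³ − 4.161×10⁻¹³ = 3.760×10⁻¹³ m⁻¹.
a = 2.660×10¹² m = 2.6599×10⁹ km.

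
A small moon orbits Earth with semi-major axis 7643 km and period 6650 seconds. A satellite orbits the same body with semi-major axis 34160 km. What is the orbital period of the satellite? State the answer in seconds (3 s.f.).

T₂ ≈ 62800 seconds

Kepler's third law: T² ∝ a³, so T₂ = T₁ (a₂/a₁)^(3/2).
a₂/a₁ = 4.469, (a₂/a₁)^(3/2) = 9.449.
T₂ = 6650 × 9.449 = 62840 seconds.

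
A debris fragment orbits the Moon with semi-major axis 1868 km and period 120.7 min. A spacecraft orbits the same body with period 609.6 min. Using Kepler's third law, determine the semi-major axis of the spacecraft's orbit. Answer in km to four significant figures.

Kepler's third law: a³ ∝ T², so a₂ = a₁ (T₂/T₁)^(2/3).
T₂/T₁ = 5.051, (T₂/T₁)^(2/3) = 2.944.
a₂ = 1868 × 2.944 = 5499 km.

a₂ ≈ 5499 km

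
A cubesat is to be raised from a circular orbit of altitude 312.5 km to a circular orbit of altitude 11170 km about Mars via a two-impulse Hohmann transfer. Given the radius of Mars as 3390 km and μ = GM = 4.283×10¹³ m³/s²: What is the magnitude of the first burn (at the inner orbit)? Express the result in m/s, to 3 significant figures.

r₁ = 3390 + 312.5 = 3702.5 km = 3.7025×10⁶ m.
r₂ = 3390 + 11170 = 14560 km = 1.4560×10⁷ m.
Transfer ellipse a_t = (r₁ + r₂)/2 = 9.131×10⁶ m.
At r₁: circular v_c1 = √(μ/r₁) = 3401 m/s; transfer-periapsis v_p = √[μ(2/r₁ − 1/a_t)] = 4295 m/s.
Δv₁ = v_p − v_c1 = 893.6 m/s.

Δv ≈ 894 m/s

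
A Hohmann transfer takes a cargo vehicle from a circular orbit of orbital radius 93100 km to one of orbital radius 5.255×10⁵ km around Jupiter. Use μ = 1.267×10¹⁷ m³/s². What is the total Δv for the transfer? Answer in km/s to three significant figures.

Δv_total ≈ 18.2 km/s

r₁ = 93100 km = 9.310×10⁷ m.
r₂ = 5.255×10⁵ km = 5.255×10⁸ m.
Transfer ellipse a_t = (r₁ + r₂)/2 = 3.093×10⁸ m.
At r₁: circular v_c1 = √(μ/r₁) = 36890 m/s; transfer-perijove v_p = √[μ(2/r₁ − 1/a_t)] = 48090 m/s.
Δv₁ = v_p − v_c1 = 11190 m/s.
At r₂: circular v_c2 = √(μ/r₂) = 15530 m/s; transfer-apojove v_a = √[μ(2/r₂ − 1/a_t)] = 8519 m/s.
Δv₂ = v_c2 − v_a = 7009 m/s.
Total Δv = Δv₁ + Δv₂ = 18200 m/s = 18.20 km/s.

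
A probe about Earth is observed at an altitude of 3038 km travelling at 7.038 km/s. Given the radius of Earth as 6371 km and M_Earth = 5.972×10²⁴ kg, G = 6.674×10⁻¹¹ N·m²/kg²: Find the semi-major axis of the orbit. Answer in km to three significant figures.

a ≈ 11300 km

μ = GM = 6.674×10⁻¹¹ × 5.972×10²⁴ = 3.986×10¹⁴ m³/s².
r = 6371 + 3038 = 9409.0 km = 9.409×10⁶ m.
Specific orbital energy ε = v²/2 − μ/r = (7038)²/2 − 3.986×10¹⁴/9.409×10⁶ = -1.759×10⁷ J/kg.
Since ε = −μ/(2a), a = −μ/(2ε) = 1.133×10⁷ m = 11327 km.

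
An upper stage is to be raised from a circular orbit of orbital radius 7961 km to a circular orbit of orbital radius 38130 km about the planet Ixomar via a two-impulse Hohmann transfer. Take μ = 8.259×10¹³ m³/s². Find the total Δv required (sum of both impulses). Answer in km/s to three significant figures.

Δv_total ≈ 1.53 km/s

r₁ = 7961 km = 7.961×10⁶ m.
r₂ = 38130 km = 3.813×10⁷ m.
Transfer ellipse a_t = (r₁ + r₂)/2 = 2.305×10⁷ m.
At r₁: circular v_c1 = √(μ/r₁) = 3221 m/s; transfer-periapsis v_p = √[μ(2/r₁ − 1/a_t)] = 4143 m/s.
Δv₁ = v_p − v_c1 = 922.1 m/s.
At r₂: circular v_c2 = √(μ/r₂) = 1472 m/s; transfer-apoapsis v_a = √[μ(2/r₂ − 1/a_t)] = 865.0 m/s.
Δv₂ = v_c2 − v_a = 606.7 m/s.
Total Δv = Δv₁ + Δv₂ = 1529 m/s = 1.529 km/s.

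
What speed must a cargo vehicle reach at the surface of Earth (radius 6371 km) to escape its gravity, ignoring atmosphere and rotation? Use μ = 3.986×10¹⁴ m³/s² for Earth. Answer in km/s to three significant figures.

v_esc ≈ 11.2 km/s

r = R = 6.371×10⁶ m.
Escape speed v_esc = √(2μ/r) = √(2 × 3.986×10¹⁴ / 6.371×10⁶) = √(1.251×10⁸) = 11190 m/s.
= 11.19 km/s.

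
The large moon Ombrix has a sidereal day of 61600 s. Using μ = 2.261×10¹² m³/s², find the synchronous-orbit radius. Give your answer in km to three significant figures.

A synchronous orbit has period T, so by Kepler's third law a = (μT²/4π²)^(1/3).
μT²/4π² = 2.261×10¹² × (6.160×10⁴)² / 39.48 = 2.173×10²⁰ m³.
a = 6.012×10⁶ m = 6012.2 km.

r_sync ≈ 6010 km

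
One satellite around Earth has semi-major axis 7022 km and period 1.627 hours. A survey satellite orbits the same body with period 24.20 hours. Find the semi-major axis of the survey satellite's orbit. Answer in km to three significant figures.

Kepler's third law: a³ ∝ T², so a₂ = a₁ (T₂/T₁)^(2/3).
T₂/T₁ = 14.87, (T₂/T₁)^(2/3) = 6.048.
a₂ = 7022 × 6.048 = 42470 km.

a₂ ≈ 42500 km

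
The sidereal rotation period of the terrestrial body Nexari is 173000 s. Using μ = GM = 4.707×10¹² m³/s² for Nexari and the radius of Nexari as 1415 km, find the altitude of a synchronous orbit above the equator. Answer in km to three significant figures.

A synchronous orbit has period T, so by Kepler's third law a = (μT²/4π²)^(1/3).
μT²/4π² = 4.707×10¹² × (1.730×10⁵)² / 39.48 = 3.568×10²¹ m³.
a = 1.528×10⁷ m = 15281 km.
Altitude h = a − R = 15281 − 1415 = 13866 km.

h_sync ≈ 13900 km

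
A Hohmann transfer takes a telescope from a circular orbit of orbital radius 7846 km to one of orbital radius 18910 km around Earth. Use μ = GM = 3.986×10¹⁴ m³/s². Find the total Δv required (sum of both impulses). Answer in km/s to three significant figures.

r₁ = 7846 km = 7.846×10⁶ m.
r₂ = 18910 km = 1.891×10⁷ m.
Transfer ellipse a_t = (r₁ + r₂)/2 = 1.338×10⁷ m.
At r₁: circular v_c1 = √(μ/r₁) = 7128 m/s; transfer-perigee v_p = √[μ(2/r₁ − 1/a_t)] = 8474 m/s.
Δv₁ = v_p − v_c1 = 1347 m/s.
At r₂: circular v_c2 = √(μ/r₂) = 4591 m/s; transfer-apogee v_a = √[μ(2/r₂ − 1/a_t)] = 3516 m/s.
Δv₂ = v_c2 − v_a = 1075 m/s.
Total Δv = Δv₁ + Δv₂ = 2422 m/s = 2.422 km/s.

Δv_total ≈ 2.42 km/s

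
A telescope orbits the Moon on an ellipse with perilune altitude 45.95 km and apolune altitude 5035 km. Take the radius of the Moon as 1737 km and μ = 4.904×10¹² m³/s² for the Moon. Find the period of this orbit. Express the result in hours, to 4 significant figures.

r_p = 1737 + 45.95 = 1783.0 km = 1.7830×10⁶ m.
r_a = 1737 + 5035 = 6772.0 km = 6.7720×10⁶ m.
Semi-major axis a = (r_p + r_a)/2 = (1783.0 + 6772.0)/2 = 4277.5 km = 4.277×10⁶ m.
By Kepler's third law T = 2π√(a³/μ) = 2π × 3.995×10³ = 2.510×10⁴ s.
= 6.972 hours.

T ≈ 6.972 hours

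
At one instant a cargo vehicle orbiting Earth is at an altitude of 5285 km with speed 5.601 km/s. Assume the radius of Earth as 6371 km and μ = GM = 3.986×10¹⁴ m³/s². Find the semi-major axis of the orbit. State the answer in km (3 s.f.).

a ≈ 10800 km

r = 6371 + 5285 = 11656 km = 1.166×10⁷ m.
Specific orbital energy ε = v²/2 − μ/r = (5601)²/2 − 3.986×10¹⁴/1.166×10⁷ = -1.851×10⁷ J/kg.
Since ε = −μ/(2a), a = −μ/(2ε) = 1.077×10⁷ m = 10766 km.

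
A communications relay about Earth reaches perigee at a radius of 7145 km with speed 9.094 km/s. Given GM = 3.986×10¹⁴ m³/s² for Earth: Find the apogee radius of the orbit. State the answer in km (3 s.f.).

apogee radius ≈ 20500 km

r_p = 7.145×10⁶ m.
Specific energy ε = v²/2 − μ/r = -1.444×10⁷ J/kg, so a = −μ/(2ε) = 1.380×10⁷ m.
The apsides satisfy r_p + r_a = 2a, so the apogee radius is 2a − r_p = 2.046×10⁷ m = 20465 km.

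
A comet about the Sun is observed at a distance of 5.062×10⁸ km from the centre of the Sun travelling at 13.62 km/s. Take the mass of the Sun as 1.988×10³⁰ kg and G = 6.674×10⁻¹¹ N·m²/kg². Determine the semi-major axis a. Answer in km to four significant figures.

a ≈ 3.917×10⁸ km

μ = GM = 6.674×10⁻¹¹ × 1.988×10³⁰ = 1.327×10²⁰ m³/s².
r = 5.062×10¹¹ m.
Specific orbital energy ε = v²/2 − μ/r = (13620)²/2 − 1.327×10²⁰/5.062×10¹¹ = -1.694×10⁸ J/kg.
Since ε = −μ/(2a), a = −μ/(2ε) = 3.917×10¹¹ m = 3.9172×10⁸ km.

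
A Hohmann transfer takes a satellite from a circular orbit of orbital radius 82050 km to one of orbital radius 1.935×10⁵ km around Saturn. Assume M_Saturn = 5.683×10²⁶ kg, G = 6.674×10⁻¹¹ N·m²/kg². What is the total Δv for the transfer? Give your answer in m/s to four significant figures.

Δv_total ≈ 7176 m/s

μ = GM = 6.674×10⁻¹¹ × 5.683×10²⁶ = 3.793×10¹⁶ m³/s².
r₁ = 82050 km = 8.205×10⁷ m.
r₂ = 1.935×10⁵ km = 1.935×10⁸ m.
Transfer ellipse a_t = (r₁ + r₂)/2 = 1.378×10⁸ m.
At r₁: circular v_c1 = √(μ/r₁) = 21500 m/s; transfer-perikrone v_p = √[μ(2/r₁ − 1/a_t)] = 25480 m/s.
Δv₁ = v_p − v_c1 = 3980 m/s.
At r₂: circular v_c2 = √(μ/r₂) = 14000 m/s; transfer-apokrone v_a = √[μ(2/r₂ − 1/a_t)] = 10800 m/s.
Δv₂ = v_c2 − v_a = 3196 m/s.
Total Δv = Δv₁ + Δv₂ = 7176 m/s.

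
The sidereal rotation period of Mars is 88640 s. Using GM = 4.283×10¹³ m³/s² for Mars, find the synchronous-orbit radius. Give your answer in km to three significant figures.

r_sync ≈ 20400 km

A synchronous orbit has period T, so by Kepler's third law a = (μT²/4π²)^(1/3).
μT²/4π² = 4.283×10¹³ × (8.864×10⁴)² / 39.48 = 8.524×10²¹ m³.
a = 2.043×10⁷ m = 20428 km.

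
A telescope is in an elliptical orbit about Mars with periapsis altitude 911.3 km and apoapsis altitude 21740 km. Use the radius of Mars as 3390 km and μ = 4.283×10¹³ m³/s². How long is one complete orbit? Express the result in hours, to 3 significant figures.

T ≈ 15.1 hours

r_p = 3390 + 911.3 = 4301.3 km = 4.3013×10⁶ m.
r_a = 3390 + 21740 = 25130 km = 2.5130×10⁷ m.
Semi-major axis a = (r_p + r_a)/2 = (4301.3 + 25130)/2 = 14716 km = 1.472×10⁷ m.
By Kepler's third law T = 2π√(a³/μ) = 2π × 8.626×10³ = 5.420×10⁴ s.
= 15.05 hours.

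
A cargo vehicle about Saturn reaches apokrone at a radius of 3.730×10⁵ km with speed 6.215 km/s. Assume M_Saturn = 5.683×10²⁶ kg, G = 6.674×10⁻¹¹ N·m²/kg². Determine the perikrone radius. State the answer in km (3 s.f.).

μ = GM = 6.674×10⁻¹¹ × 5.683×10²⁶ = 3.793×10¹⁶ m³/s².
r_a = 3.730×10⁸ m.
Specific energy ε = v²/2 − μ/r = -8.237×10⁷ J/kg, so a = −μ/(2ε) = 2.302×10⁸ m.
The apsides satisfy r_p + r_a = 2a, so the perikrone radius is 2a − r_a = 8.745×10⁷ m = 87455 km.

perikrone radius ≈ 87500 km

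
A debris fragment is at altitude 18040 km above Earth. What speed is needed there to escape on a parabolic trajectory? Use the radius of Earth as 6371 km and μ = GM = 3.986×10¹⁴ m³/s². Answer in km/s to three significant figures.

v_esc ≈ 5.71 km/s

r = 6371 + 18040 = 24411 km = 2.4411×10⁷ m.
Escape speed v_esc = √(2μ/r) = √(2 × 3.986×10¹⁴ / 2.441×10⁷) = √(3.266×10⁷) = 5715 m/s.
= 5.715 km/s.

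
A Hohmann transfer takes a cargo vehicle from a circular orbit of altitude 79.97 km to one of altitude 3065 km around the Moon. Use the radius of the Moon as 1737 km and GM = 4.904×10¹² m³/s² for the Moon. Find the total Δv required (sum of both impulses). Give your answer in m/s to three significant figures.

Δv_total ≈ 598 m/s

r₁ = 1737 + 79.97 = 1817.0 km = 1.8170×10⁶ m.
r₂ = 1737 + 3065 = 4802.0 km = 4.8020×10⁶ m.
Transfer ellipse a_t = (r₁ + r₂)/2 = 3.309×10⁶ m.
At r₁: circular v_c1 = √(μ/r₁) = 1643 m/s; transfer-perilune v_p = √[μ(2/r₁ − 1/a_t)] = 1979 m/s.
Δv₁ = v_p − v_c1 = 336.1 m/s.
At r₂: circular v_c2 = √(μ/r₂) = 1011 m/s; transfer-apolune v_a = √[μ(2/r₂ − 1/a_t)] = 748.8 m/s.
Δv₂ = v_c2 − v_a = 261.8 m/s.
Total Δv = Δv₁ + Δv₂ = 597.9 m/s.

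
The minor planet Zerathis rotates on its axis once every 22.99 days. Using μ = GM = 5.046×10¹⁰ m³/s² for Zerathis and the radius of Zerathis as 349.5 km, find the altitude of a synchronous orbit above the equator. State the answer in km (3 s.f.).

h_sync ≈ 16800 km

T = 22.99 days = 1.986×10⁶ s.
A synchronous orbit has period T, so by Kepler's third law a = (μT²/4π²)^(1/3).
μT²/4π² = 5.046×10¹⁰ × (1.986×10⁶)² / 39.48 = 5.043×10²¹ m³.
a = 1.715×10⁷ m = 17149 km.
Altitude h = a − R = 17149 − 349.5 = 16799 km.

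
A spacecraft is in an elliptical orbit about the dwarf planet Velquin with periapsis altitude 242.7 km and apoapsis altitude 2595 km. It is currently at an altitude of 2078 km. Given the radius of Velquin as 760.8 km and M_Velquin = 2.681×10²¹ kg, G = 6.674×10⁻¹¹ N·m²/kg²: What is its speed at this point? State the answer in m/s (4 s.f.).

μ = GM = 6.674×10⁻¹¹ × 2.681×10²¹ = 1.789×10¹¹ m³/s².
r_p = 760.8 + 242.7 = 1003.5 km = 1.0035×10⁶ m.
r_a = 760.8 + 2595 = 3355.8 km = 3.3558×10⁶ m.
r = 760.8 + 2078 = 2838.8 km = 2.839×10⁶ m.
Semi-major axis a = (r_p + r_a)/2 = 2179.7 km = 2.180×10⁶ m.
Vis-viva: v² = μ(2/r − 1/a) = 1.789×10¹¹ × (7.045×10⁻⁷ − 4.588×10⁻⁷) = 4.397×10⁴ m²/s².
v = 209.7 m/s.

v ≈ 209.7 m/s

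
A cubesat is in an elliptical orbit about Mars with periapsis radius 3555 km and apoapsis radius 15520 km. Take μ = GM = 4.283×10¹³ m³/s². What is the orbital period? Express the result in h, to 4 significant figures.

T ≈ 7.855 h

Semi-major axis a = (r_p + r_a)/2 = (3555.0 + 15520)/2 = 9537.5 km = 9.538×10⁶ m.
By Kepler's third law T = 2π√(a³/μ) = 2π × 4.501×10³ = 2.828×10⁴ s.
= 7.855 h.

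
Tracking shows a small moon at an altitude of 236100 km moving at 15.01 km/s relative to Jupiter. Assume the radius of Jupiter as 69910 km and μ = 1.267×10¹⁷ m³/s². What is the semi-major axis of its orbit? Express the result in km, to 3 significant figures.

r = 69910 + 236100 = 3.0601×10⁵ km = 3.060×10⁸ m.
Specific orbital energy ε = v²/2 − μ/r = (15010)²/2 − 1.267×10¹⁷/3.060×10⁸ = -3.014×10⁸ J/kg.
Since ε = −μ/(2a), a = −μ/(2ε) = 2.102×10⁸ m = 2.1019×10⁵ km.

a ≈ 2.10×10⁵ km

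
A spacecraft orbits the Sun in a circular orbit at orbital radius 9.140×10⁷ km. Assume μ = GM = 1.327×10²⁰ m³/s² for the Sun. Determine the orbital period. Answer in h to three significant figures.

T ≈ 4190 h

r = 9.140×10⁷ km = 9.140×10¹⁰ m.
Kepler's third law: T = 2π√(r³/μ) = 2π√((9.140×10¹⁰)³ / 1.327×10²⁰).
r³/μ = 5.754×10¹² s², so T = 2π × 2.399×10⁶ = 1.507×10⁷ s.
Converting: 1.507×10⁷ s ÷ 3600 = 4187 h.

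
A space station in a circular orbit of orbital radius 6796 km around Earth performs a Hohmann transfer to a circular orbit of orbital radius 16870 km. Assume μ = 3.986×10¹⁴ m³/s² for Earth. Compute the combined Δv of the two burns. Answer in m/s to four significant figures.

r₁ = 6796 km = 6.796×10⁶ m.
r₂ = 16870 km = 1.687×10⁷ m.
Transfer ellipse a_t = (r₁ + r₂)/2 = 1.183×10⁷ m.
At r₁: circular v_c1 = √(μ/r₁) = 7658 m/s; transfer-perigee v_p = √[μ(2/r₁ − 1/a_t)] = 9144 m/s.
Δv₁ = v_p − v_c1 = 1486 m/s.
At r₂: circular v_c2 = √(μ/r₂) = 4861 m/s; transfer-apogee v_a = √[μ(2/r₂ − 1/a_t)] = 3684 m/s.
Δv₂ = v_c2 − v_a = 1177 m/s.
Total Δv = Δv₁ + Δv₂ = 2663 m/s.

Δv_total ≈ 2663 m/s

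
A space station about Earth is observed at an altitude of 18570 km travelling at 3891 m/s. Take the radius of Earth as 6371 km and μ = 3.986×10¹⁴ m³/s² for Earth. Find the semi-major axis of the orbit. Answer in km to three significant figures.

a ≈ 23700 km

r = 6371 + 18570 = 24941 km = 2.494×10⁷ m.
Specific orbital energy ε = v²/2 − μ/r = (3891)²/2 − 3.986×10¹⁴/2.494×10⁷ = -8.412×10⁶ J/kg.
Since ε = −μ/(2a), a = −μ/(2ε) = 2.369×10⁷ m = 23693 km.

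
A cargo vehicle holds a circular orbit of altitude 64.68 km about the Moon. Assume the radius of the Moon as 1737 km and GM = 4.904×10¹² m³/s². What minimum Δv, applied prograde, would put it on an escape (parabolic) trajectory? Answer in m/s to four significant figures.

r = 1737 + 64.68 = 1801.7 km = 1.8017×10⁶ m.
Circular speed v_c = √(μ/r) = 1650 m/s.
Escape speed v_esc = √(2μ/r) = √2 × v_c = 2333 m/s.
Δv = v_esc − v_c = 683.4 m/s.

Δv ≈ 683.4 m/s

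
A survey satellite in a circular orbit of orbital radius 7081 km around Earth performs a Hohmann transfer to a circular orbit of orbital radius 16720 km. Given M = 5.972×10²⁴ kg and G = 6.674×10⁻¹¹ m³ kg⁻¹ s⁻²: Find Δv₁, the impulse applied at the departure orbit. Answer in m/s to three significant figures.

Δv ≈ 1390 m/s

μ = GM = 6.674×10⁻¹¹ × 5.972×10²⁴ = 3.986×10¹⁴ m³/s².
r₁ = 7081 km = 7.081×10⁶ m.
r₂ = 16720 km = 1.672×10⁷ m.
Transfer ellipse a_t = (r₁ + r₂)/2 = 1.190×10⁷ m.
At r₁: circular v_c1 = √(μ/r₁) = 7502 m/s; transfer-perigee v_p = √[μ(2/r₁ − 1/a_t)] = 8893 m/s.
Δv₁ = v_p − v_c1 = 1390 m/s.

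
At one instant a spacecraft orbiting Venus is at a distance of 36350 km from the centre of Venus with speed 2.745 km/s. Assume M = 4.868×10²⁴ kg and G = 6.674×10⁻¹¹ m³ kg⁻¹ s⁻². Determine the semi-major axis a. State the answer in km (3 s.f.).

μ = GM = 6.674×10⁻¹¹ × 4.868×10²⁴ = 3.249×10¹⁴ m³/s².
r = 3.635×10⁷ m.
Vis-viva rearranged: 1/a = 2/r − v²/μ = 5.502×10⁻⁸ − 2.319×10⁻⁸ = 3.183×10⁻⁸ m⁻¹.
a = 3.142×10⁷ m = 31419 km.

a ≈ 31400 km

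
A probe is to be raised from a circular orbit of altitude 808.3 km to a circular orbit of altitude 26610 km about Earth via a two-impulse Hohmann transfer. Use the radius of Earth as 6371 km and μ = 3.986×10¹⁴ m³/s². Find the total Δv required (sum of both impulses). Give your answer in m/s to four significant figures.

r₁ = 6371 + 808.3 = 7179.3 km = 7.1793×10⁶ m.
r₂ = 6371 + 26610 = 32981 km = 3.2981×10⁷ m.
Transfer ellipse a_t = (r₁ + r₂)/2 = 2.008×10⁷ m.
At r₁: circular v_c1 = √(μ/r₁) = 7451 m/s; transfer-perigee v_p = √[μ(2/r₁ − 1/a_t)] = 9549 m/s.
Δv₁ = v_p − v_c1 = 2098 m/s.
At r₂: circular v_c2 = √(μ/r₂) = 3476 m/s; transfer-apogee v_a = √[μ(2/r₂ − 1/a_t)] = 2079 m/s.
Δv₂ = v_c2 − v_a = 1398 m/s.
Total Δv = Δv₁ + Δv₂ = 3496 m/s.

Δv_total ≈ 3496 m/s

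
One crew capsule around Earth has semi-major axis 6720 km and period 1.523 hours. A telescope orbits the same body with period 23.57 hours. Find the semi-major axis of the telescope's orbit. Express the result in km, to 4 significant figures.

Kepler's third law: a³ ∝ T², so a₂ = a₁ (T₂/T₁)^(2/3).
T₂/T₁ = 15.48, (T₂/T₁)^(2/3) = 6.210.
a₂ = 6720 × 6.210 = 41730 km.

a₂ ≈ 41730 km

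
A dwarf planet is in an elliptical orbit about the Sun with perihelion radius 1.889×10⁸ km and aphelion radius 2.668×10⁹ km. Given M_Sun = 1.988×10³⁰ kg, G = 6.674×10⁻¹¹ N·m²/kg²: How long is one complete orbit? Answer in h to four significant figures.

T ≈ 258700 h

μ = GM = 6.674×10⁻¹¹ × 1.988×10³⁰ = 1.327×10²⁰ m³/s².
Semi-major axis a = (r_p + r_a)/2 = (1.8890×10⁸ + 2.6680×10⁹)/2 = 1.4284×10⁹ km = 1.428×10¹² m.
By Kepler's third law T = 2π√(a³/μ) = 2π × 1.482×10⁸ = 9.313×10⁸ s.
= 2.587×10⁵ h.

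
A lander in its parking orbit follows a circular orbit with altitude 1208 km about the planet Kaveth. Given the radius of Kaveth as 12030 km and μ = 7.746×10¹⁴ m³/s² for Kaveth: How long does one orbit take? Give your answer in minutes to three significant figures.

r = 12030 + 1208 = 13238 km = 1.3238×10⁷ m.
Kepler's third law: T = 2π√(r³/μ) = 2π√((1.324×10⁷)³ / 7.746×10¹⁴).
r³/μ = 2.995×10⁶ s², so T = 2π × 1.731×10³ = 1.087×10⁴ s.
Converting: 1.087×10⁴ s ÷ 60.00 = 181.2 minutes.

T ≈ 181 minutes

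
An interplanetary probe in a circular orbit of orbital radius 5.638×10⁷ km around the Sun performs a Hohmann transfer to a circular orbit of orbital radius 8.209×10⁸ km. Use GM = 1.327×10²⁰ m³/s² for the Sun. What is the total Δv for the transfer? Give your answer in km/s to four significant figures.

r₁ = 5.638×10⁷ km = 5.638×10¹⁰ m.
r₂ = 8.209×10⁸ km = 8.209×10¹¹ m.
Transfer ellipse a_t = (r₁ + r₂)/2 = 4.386×10¹¹ m.
At r₁: circular v_c1 = √(μ/r₁) = 48510 m/s; transfer-perihelion v_p = √[μ(2/r₁ − 1/a_t)] = 66370 m/s.
Δv₁ = v_p − v_c1 = 17850 m/s.
At r₂: circular v_c2 = √(μ/r₂) = 12710 m/s; transfer-aphelion v_a = √[μ(2/r₂ − 1/a_t)] = 4558 m/s.
Δv₂ = v_c2 − v_a = 8156 m/s.
Total Δv = Δv₁ + Δv₂ = 26010 m/s = 26.01 km/s.

Δv_total ≈ 26.01 km/s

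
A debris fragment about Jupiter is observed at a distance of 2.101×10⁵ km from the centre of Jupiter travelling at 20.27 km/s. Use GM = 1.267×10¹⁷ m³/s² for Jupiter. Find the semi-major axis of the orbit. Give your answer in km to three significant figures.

r = 2.101×10⁸ m.
Vis-viva rearranged: 1/a = 2/r − v²/μ = 9.519×10⁻⁹ − 3.243×10⁻⁹ = 6.276×10⁻⁹ m⁻¹.
a = 1.593×10⁸ m = 1.5933×10⁵ km.

a ≈ 1.59×10⁵ km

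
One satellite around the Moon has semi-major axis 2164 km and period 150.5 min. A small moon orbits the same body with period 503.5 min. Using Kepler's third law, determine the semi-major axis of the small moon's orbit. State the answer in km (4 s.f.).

Kepler's third law: a³ ∝ T², so a₂ = a₁ (T₂/T₁)^(2/3).
T₂/T₁ = 3.346, (T₂/T₁)^(2/3) = 2.237.
a₂ = 2164 × 2.237 = 4841 km.

a₂ ≈ 4841 km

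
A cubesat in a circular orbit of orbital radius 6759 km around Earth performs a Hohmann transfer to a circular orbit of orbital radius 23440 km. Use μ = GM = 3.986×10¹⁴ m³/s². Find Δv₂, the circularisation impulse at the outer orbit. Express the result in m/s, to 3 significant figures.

r₁ = 6759 km = 6.759×10⁶ m.
r₂ = 23440 km = 2.344×10⁷ m.
Transfer ellipse a_t = (r₁ + r₂)/2 = 1.510×10⁷ m.
At r₁: circular v_c1 = √(μ/r₁) = 7679 m/s; transfer-perigee v_p = √[μ(2/r₁ − 1/a_t)] = 9568 m/s.
At r₂: circular v_c2 = √(μ/r₂) = 4124 m/s; transfer-apogee v_a = √[μ(2/r₂ − 1/a_t)] = 2759 m/s.
Δv₂ = v_c2 − v_a = 1365 m/s.

Δv ≈ 1360 m/s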